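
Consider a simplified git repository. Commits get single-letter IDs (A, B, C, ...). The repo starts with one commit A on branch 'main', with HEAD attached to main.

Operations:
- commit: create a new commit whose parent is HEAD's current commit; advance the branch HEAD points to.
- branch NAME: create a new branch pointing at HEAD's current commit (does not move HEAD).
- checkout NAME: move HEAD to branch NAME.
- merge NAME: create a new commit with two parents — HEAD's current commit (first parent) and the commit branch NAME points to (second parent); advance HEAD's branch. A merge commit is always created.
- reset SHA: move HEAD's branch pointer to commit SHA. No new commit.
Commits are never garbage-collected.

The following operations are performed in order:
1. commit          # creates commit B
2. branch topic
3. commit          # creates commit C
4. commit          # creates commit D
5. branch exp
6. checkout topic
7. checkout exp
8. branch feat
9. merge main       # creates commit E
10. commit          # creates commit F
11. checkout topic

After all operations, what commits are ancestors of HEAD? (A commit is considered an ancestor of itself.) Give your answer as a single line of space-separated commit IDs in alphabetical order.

After op 1 (commit): HEAD=main@B [main=B]
After op 2 (branch): HEAD=main@B [main=B topic=B]
After op 3 (commit): HEAD=main@C [main=C topic=B]
After op 4 (commit): HEAD=main@D [main=D topic=B]
After op 5 (branch): HEAD=main@D [exp=D main=D topic=B]
After op 6 (checkout): HEAD=topic@B [exp=D main=D topic=B]
After op 7 (checkout): HEAD=exp@D [exp=D main=D topic=B]
After op 8 (branch): HEAD=exp@D [exp=D feat=D main=D topic=B]
After op 9 (merge): HEAD=exp@E [exp=E feat=D main=D topic=B]
After op 10 (commit): HEAD=exp@F [exp=F feat=D main=D topic=B]
After op 11 (checkout): HEAD=topic@B [exp=F feat=D main=D topic=B]

Answer: A B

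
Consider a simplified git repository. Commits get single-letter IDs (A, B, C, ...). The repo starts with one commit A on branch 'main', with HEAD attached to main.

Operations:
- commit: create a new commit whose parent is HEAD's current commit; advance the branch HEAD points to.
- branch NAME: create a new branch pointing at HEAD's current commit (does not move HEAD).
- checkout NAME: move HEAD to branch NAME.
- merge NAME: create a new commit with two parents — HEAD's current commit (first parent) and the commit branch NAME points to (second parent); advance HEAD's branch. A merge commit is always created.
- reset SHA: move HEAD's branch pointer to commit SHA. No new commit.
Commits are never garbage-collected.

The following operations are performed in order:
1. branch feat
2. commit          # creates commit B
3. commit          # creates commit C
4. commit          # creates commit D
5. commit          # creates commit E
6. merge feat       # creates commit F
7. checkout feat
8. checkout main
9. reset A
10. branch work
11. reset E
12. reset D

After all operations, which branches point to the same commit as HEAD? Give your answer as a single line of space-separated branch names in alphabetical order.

Answer: main

Derivation:
After op 1 (branch): HEAD=main@A [feat=A main=A]
After op 2 (commit): HEAD=main@B [feat=A main=B]
After op 3 (commit): HEAD=main@C [feat=A main=C]
After op 4 (commit): HEAD=main@D [feat=A main=D]
After op 5 (commit): HEAD=main@E [feat=A main=E]
After op 6 (merge): HEAD=main@F [feat=A main=F]
After op 7 (checkout): HEAD=feat@A [feat=A main=F]
After op 8 (checkout): HEAD=main@F [feat=A main=F]
After op 9 (reset): HEAD=main@A [feat=A main=A]
After op 10 (branch): HEAD=main@A [feat=A main=A work=A]
After op 11 (reset): HEAD=main@E [feat=A main=E work=A]
After op 12 (reset): HEAD=main@D [feat=A main=D work=A]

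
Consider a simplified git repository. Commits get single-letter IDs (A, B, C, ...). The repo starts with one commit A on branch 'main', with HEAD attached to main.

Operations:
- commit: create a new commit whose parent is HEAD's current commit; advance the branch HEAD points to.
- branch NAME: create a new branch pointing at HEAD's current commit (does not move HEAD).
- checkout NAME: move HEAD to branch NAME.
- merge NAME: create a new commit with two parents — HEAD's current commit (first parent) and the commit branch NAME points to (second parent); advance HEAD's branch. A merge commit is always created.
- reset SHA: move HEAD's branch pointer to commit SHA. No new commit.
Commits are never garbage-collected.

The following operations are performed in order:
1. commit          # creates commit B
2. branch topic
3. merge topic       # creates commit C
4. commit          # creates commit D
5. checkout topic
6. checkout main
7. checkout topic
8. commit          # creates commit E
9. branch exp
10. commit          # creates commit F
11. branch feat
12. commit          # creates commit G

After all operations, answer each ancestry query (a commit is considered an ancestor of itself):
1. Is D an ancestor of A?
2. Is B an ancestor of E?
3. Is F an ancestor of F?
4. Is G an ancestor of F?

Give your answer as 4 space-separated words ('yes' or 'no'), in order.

After op 1 (commit): HEAD=main@B [main=B]
After op 2 (branch): HEAD=main@B [main=B topic=B]
After op 3 (merge): HEAD=main@C [main=C topic=B]
After op 4 (commit): HEAD=main@D [main=D topic=B]
After op 5 (checkout): HEAD=topic@B [main=D topic=B]
After op 6 (checkout): HEAD=main@D [main=D topic=B]
After op 7 (checkout): HEAD=topic@B [main=D topic=B]
After op 8 (commit): HEAD=topic@E [main=D topic=E]
After op 9 (branch): HEAD=topic@E [exp=E main=D topic=E]
After op 10 (commit): HEAD=topic@F [exp=E main=D topic=F]
After op 11 (branch): HEAD=topic@F [exp=E feat=F main=D topic=F]
After op 12 (commit): HEAD=topic@G [exp=E feat=F main=D topic=G]
ancestors(A) = {A}; D in? no
ancestors(E) = {A,B,E}; B in? yes
ancestors(F) = {A,B,E,F}; F in? yes
ancestors(F) = {A,B,E,F}; G in? no

Answer: no yes yes no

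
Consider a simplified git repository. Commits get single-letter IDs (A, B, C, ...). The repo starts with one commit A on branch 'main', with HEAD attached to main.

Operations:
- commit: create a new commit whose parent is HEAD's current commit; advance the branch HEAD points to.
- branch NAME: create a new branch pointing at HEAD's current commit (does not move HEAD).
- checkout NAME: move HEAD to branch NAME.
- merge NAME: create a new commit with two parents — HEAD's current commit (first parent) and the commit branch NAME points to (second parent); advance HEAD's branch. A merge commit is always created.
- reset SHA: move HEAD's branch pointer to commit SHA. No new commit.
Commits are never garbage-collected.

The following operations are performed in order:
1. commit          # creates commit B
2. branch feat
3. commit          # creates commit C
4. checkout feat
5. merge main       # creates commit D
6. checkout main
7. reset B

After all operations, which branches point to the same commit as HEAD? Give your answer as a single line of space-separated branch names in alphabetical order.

After op 1 (commit): HEAD=main@B [main=B]
After op 2 (branch): HEAD=main@B [feat=B main=B]
After op 3 (commit): HEAD=main@C [feat=B main=C]
After op 4 (checkout): HEAD=feat@B [feat=B main=C]
After op 5 (merge): HEAD=feat@D [feat=D main=C]
After op 6 (checkout): HEAD=main@C [feat=D main=C]
After op 7 (reset): HEAD=main@B [feat=D main=B]

Answer: main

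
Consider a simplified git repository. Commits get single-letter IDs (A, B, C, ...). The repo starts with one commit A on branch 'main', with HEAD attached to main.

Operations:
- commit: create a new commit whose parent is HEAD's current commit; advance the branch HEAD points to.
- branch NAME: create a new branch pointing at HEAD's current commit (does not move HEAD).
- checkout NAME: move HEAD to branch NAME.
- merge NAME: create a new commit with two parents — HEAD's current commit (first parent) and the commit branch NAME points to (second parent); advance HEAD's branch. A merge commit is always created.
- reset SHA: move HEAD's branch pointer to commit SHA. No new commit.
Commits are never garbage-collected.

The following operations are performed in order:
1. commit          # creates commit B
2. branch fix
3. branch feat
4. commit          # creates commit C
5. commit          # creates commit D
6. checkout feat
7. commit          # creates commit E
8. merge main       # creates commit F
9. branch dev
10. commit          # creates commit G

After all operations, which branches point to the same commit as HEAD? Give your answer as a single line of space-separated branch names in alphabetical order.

Answer: feat

Derivation:
After op 1 (commit): HEAD=main@B [main=B]
After op 2 (branch): HEAD=main@B [fix=B main=B]
After op 3 (branch): HEAD=main@B [feat=B fix=B main=B]
After op 4 (commit): HEAD=main@C [feat=B fix=B main=C]
After op 5 (commit): HEAD=main@D [feat=B fix=B main=D]
After op 6 (checkout): HEAD=feat@B [feat=B fix=B main=D]
After op 7 (commit): HEAD=feat@E [feat=E fix=B main=D]
After op 8 (merge): HEAD=feat@F [feat=F fix=B main=D]
After op 9 (branch): HEAD=feat@F [dev=F feat=F fix=B main=D]
After op 10 (commit): HEAD=feat@G [dev=F feat=G fix=B main=D]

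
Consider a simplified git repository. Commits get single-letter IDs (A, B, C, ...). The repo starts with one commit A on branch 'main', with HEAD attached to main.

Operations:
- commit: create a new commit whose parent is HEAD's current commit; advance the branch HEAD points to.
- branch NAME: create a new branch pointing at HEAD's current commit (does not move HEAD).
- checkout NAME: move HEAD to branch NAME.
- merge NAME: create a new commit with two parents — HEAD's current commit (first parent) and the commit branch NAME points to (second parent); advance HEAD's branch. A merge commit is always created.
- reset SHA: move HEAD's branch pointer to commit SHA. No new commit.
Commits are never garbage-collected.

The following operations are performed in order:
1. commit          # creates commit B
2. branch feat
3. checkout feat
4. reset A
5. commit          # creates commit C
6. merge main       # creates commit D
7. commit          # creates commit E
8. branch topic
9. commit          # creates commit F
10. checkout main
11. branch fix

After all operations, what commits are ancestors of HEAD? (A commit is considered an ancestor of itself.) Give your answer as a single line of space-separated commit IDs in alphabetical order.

Answer: A B

Derivation:
After op 1 (commit): HEAD=main@B [main=B]
After op 2 (branch): HEAD=main@B [feat=B main=B]
After op 3 (checkout): HEAD=feat@B [feat=B main=B]
After op 4 (reset): HEAD=feat@A [feat=A main=B]
After op 5 (commit): HEAD=feat@C [feat=C main=B]
After op 6 (merge): HEAD=feat@D [feat=D main=B]
After op 7 (commit): HEAD=feat@E [feat=E main=B]
After op 8 (branch): HEAD=feat@E [feat=E main=B topic=E]
After op 9 (commit): HEAD=feat@F [feat=F main=B topic=E]
After op 10 (checkout): HEAD=main@B [feat=F main=B topic=E]
After op 11 (branch): HEAD=main@B [feat=F fix=B main=B topic=E]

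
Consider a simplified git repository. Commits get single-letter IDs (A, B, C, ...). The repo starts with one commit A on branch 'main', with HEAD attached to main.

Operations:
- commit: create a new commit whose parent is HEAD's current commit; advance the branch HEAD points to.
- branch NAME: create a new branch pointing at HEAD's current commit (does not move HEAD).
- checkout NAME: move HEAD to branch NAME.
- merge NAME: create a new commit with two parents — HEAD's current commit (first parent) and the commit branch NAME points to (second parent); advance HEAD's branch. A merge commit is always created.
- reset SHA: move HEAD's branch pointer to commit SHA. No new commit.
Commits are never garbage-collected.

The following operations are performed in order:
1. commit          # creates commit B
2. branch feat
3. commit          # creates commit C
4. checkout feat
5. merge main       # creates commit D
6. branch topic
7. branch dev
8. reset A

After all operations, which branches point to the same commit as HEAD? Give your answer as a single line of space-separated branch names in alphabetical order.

After op 1 (commit): HEAD=main@B [main=B]
After op 2 (branch): HEAD=main@B [feat=B main=B]
After op 3 (commit): HEAD=main@C [feat=B main=C]
After op 4 (checkout): HEAD=feat@B [feat=B main=C]
After op 5 (merge): HEAD=feat@D [feat=D main=C]
After op 6 (branch): HEAD=feat@D [feat=D main=C topic=D]
After op 7 (branch): HEAD=feat@D [dev=D feat=D main=C topic=D]
After op 8 (reset): HEAD=feat@A [dev=D feat=A main=C topic=D]

Answer: feat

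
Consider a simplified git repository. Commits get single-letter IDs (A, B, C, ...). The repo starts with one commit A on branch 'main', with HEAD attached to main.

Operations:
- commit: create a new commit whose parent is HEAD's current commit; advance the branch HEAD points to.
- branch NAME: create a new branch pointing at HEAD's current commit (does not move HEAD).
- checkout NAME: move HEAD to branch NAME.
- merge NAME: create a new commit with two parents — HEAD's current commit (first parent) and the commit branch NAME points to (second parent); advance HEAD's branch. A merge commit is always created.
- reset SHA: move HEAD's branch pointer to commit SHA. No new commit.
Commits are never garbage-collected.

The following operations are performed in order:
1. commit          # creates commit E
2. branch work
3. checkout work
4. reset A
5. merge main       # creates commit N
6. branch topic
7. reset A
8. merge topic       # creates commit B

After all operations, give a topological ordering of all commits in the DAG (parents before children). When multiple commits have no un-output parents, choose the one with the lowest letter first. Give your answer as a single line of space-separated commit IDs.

Answer: A E N B

Derivation:
After op 1 (commit): HEAD=main@E [main=E]
After op 2 (branch): HEAD=main@E [main=E work=E]
After op 3 (checkout): HEAD=work@E [main=E work=E]
After op 4 (reset): HEAD=work@A [main=E work=A]
After op 5 (merge): HEAD=work@N [main=E work=N]
After op 6 (branch): HEAD=work@N [main=E topic=N work=N]
After op 7 (reset): HEAD=work@A [main=E topic=N work=A]
After op 8 (merge): HEAD=work@B [main=E topic=N work=B]
commit A: parents=[]
commit B: parents=['A', 'N']
commit E: parents=['A']
commit N: parents=['A', 'E']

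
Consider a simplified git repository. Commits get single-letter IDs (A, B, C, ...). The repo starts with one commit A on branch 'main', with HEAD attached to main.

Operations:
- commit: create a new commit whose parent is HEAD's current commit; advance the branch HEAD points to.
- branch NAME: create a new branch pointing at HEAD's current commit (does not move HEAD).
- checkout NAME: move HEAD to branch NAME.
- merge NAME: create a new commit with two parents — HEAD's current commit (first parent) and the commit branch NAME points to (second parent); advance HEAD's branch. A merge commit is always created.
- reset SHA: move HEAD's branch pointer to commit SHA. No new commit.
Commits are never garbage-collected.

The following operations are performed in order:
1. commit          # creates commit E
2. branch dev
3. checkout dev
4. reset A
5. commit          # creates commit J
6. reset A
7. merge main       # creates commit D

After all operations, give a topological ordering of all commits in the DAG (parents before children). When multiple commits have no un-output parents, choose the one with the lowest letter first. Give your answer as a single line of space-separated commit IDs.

After op 1 (commit): HEAD=main@E [main=E]
After op 2 (branch): HEAD=main@E [dev=E main=E]
After op 3 (checkout): HEAD=dev@E [dev=E main=E]
After op 4 (reset): HEAD=dev@A [dev=A main=E]
After op 5 (commit): HEAD=dev@J [dev=J main=E]
After op 6 (reset): HEAD=dev@A [dev=A main=E]
After op 7 (merge): HEAD=dev@D [dev=D main=E]
commit A: parents=[]
commit D: parents=['A', 'E']
commit E: parents=['A']
commit J: parents=['A']

Answer: A E D J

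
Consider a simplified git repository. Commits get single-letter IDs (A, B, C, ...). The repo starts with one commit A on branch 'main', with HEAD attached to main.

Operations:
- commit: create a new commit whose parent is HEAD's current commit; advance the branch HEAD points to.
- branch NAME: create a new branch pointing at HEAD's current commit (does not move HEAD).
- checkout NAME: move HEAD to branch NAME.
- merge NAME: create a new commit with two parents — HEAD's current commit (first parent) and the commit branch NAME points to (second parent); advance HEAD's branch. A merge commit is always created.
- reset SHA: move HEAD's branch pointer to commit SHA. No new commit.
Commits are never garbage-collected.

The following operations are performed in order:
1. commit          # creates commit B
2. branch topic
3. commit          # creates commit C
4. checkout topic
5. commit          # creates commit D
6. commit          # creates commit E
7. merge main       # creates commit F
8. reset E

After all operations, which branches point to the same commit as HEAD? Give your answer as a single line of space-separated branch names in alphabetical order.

Answer: topic

Derivation:
After op 1 (commit): HEAD=main@B [main=B]
After op 2 (branch): HEAD=main@B [main=B topic=B]
After op 3 (commit): HEAD=main@C [main=C topic=B]
After op 4 (checkout): HEAD=topic@B [main=C topic=B]
After op 5 (commit): HEAD=topic@D [main=C topic=D]
After op 6 (commit): HEAD=topic@E [main=C topic=E]
After op 7 (merge): HEAD=topic@F [main=C topic=F]
After op 8 (reset): HEAD=topic@E [main=C topic=E]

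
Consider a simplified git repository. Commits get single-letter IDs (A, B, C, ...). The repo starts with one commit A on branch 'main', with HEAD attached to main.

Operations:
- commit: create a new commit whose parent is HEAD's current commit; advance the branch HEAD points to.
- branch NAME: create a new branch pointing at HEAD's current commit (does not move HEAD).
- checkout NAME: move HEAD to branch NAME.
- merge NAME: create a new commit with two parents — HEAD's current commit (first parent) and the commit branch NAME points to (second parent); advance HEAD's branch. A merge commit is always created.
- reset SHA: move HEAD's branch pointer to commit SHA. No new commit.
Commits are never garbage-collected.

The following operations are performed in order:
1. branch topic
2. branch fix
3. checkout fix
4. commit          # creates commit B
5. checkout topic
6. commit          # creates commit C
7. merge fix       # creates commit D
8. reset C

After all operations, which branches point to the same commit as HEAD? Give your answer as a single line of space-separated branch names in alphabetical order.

After op 1 (branch): HEAD=main@A [main=A topic=A]
After op 2 (branch): HEAD=main@A [fix=A main=A topic=A]
After op 3 (checkout): HEAD=fix@A [fix=A main=A topic=A]
After op 4 (commit): HEAD=fix@B [fix=B main=A topic=A]
After op 5 (checkout): HEAD=topic@A [fix=B main=A topic=A]
After op 6 (commit): HEAD=topic@C [fix=B main=A topic=C]
After op 7 (merge): HEAD=topic@D [fix=B main=A topic=D]
After op 8 (reset): HEAD=topic@C [fix=B main=A topic=C]

Answer: topic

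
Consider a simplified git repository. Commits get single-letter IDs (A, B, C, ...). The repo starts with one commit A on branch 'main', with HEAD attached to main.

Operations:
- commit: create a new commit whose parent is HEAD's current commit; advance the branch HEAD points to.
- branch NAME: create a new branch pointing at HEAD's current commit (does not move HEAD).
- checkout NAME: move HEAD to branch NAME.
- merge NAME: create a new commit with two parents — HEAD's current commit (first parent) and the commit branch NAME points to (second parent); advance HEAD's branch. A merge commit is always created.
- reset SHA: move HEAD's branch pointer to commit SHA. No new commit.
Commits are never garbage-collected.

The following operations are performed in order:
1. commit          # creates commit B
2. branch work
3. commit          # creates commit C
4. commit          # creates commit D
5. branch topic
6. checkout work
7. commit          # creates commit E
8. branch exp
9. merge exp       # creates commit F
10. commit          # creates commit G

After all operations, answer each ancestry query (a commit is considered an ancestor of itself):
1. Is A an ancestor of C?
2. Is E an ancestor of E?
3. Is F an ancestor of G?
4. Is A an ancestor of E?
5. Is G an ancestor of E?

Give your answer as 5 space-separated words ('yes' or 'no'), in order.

After op 1 (commit): HEAD=main@B [main=B]
After op 2 (branch): HEAD=main@B [main=B work=B]
After op 3 (commit): HEAD=main@C [main=C work=B]
After op 4 (commit): HEAD=main@D [main=D work=B]
After op 5 (branch): HEAD=main@D [main=D topic=D work=B]
After op 6 (checkout): HEAD=work@B [main=D topic=D work=B]
After op 7 (commit): HEAD=work@E [main=D topic=D work=E]
After op 8 (branch): HEAD=work@E [exp=E main=D topic=D work=E]
After op 9 (merge): HEAD=work@F [exp=E main=D topic=D work=F]
After op 10 (commit): HEAD=work@G [exp=E main=D topic=D work=G]
ancestors(C) = {A,B,C}; A in? yes
ancestors(E) = {A,B,E}; E in? yes
ancestors(G) = {A,B,E,F,G}; F in? yes
ancestors(E) = {A,B,E}; A in? yes
ancestors(E) = {A,B,E}; G in? no

Answer: yes yes yes yes no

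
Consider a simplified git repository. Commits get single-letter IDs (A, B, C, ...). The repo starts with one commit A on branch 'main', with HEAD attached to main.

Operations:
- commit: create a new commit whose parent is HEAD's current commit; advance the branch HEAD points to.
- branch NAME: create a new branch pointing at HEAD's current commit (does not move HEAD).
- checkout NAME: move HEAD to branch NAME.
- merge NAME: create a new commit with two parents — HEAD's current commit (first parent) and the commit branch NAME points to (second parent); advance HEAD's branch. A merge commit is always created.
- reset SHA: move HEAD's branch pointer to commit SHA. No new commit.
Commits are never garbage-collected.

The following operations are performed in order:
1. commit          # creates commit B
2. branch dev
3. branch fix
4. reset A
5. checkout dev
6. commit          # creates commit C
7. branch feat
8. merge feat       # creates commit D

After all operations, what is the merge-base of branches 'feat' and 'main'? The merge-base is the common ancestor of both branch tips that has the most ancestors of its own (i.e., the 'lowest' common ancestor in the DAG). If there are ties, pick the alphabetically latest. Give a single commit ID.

After op 1 (commit): HEAD=main@B [main=B]
After op 2 (branch): HEAD=main@B [dev=B main=B]
After op 3 (branch): HEAD=main@B [dev=B fix=B main=B]
After op 4 (reset): HEAD=main@A [dev=B fix=B main=A]
After op 5 (checkout): HEAD=dev@B [dev=B fix=B main=A]
After op 6 (commit): HEAD=dev@C [dev=C fix=B main=A]
After op 7 (branch): HEAD=dev@C [dev=C feat=C fix=B main=A]
After op 8 (merge): HEAD=dev@D [dev=D feat=C fix=B main=A]
ancestors(feat=C): ['A', 'B', 'C']
ancestors(main=A): ['A']
common: ['A']

Answer: A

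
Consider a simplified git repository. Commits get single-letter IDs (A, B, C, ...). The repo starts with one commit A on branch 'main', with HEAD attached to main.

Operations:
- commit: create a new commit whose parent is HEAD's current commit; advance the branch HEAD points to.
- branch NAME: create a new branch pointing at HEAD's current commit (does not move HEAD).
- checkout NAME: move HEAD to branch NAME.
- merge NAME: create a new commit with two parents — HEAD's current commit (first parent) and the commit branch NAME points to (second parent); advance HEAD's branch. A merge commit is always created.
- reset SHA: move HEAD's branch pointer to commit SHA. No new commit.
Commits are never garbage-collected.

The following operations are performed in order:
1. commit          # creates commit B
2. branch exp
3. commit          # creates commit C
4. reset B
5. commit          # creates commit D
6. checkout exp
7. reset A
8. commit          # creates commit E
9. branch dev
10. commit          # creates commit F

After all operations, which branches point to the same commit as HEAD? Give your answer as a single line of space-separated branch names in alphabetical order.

After op 1 (commit): HEAD=main@B [main=B]
After op 2 (branch): HEAD=main@B [exp=B main=B]
After op 3 (commit): HEAD=main@C [exp=B main=C]
After op 4 (reset): HEAD=main@B [exp=B main=B]
After op 5 (commit): HEAD=main@D [exp=B main=D]
After op 6 (checkout): HEAD=exp@B [exp=B main=D]
After op 7 (reset): HEAD=exp@A [exp=A main=D]
After op 8 (commit): HEAD=exp@E [exp=E main=D]
After op 9 (branch): HEAD=exp@E [dev=E exp=E main=D]
After op 10 (commit): HEAD=exp@F [dev=E exp=F main=D]

Answer: exp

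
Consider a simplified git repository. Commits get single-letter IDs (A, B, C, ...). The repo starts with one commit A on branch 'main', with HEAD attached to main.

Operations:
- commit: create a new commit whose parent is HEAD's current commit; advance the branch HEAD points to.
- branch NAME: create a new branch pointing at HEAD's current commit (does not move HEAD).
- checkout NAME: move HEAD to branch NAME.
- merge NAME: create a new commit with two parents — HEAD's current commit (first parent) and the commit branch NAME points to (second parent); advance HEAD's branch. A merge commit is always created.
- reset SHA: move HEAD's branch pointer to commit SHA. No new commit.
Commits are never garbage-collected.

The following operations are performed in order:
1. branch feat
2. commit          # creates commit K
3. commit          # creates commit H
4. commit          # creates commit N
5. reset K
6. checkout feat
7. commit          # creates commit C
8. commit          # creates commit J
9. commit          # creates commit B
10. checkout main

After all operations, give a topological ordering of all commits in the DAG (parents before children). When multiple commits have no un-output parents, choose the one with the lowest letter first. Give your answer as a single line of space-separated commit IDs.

Answer: A C J B K H N

Derivation:
After op 1 (branch): HEAD=main@A [feat=A main=A]
After op 2 (commit): HEAD=main@K [feat=A main=K]
After op 3 (commit): HEAD=main@H [feat=A main=H]
After op 4 (commit): HEAD=main@N [feat=A main=N]
After op 5 (reset): HEAD=main@K [feat=A main=K]
After op 6 (checkout): HEAD=feat@A [feat=A main=K]
After op 7 (commit): HEAD=feat@C [feat=C main=K]
After op 8 (commit): HEAD=feat@J [feat=J main=K]
After op 9 (commit): HEAD=feat@B [feat=B main=K]
After op 10 (checkout): HEAD=main@K [feat=B main=K]
commit A: parents=[]
commit B: parents=['J']
commit C: parents=['A']
commit H: parents=['K']
commit J: parents=['C']
commit K: parents=['A']
commit N: parents=['H']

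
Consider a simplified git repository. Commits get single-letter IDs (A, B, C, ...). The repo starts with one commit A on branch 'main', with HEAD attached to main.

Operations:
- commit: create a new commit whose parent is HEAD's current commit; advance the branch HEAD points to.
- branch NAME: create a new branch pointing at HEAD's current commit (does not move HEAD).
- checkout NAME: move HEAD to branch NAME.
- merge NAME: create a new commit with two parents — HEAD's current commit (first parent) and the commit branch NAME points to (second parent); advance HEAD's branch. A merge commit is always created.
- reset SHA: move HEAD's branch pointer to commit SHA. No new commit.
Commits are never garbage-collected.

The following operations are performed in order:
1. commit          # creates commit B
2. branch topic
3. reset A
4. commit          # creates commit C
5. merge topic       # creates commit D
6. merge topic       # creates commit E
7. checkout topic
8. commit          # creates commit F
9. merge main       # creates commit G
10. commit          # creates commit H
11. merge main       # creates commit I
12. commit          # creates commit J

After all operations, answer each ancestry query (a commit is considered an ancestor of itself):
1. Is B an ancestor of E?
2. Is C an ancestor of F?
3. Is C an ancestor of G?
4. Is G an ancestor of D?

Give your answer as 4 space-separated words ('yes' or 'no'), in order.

Answer: yes no yes no

Derivation:
After op 1 (commit): HEAD=main@B [main=B]
After op 2 (branch): HEAD=main@B [main=B topic=B]
After op 3 (reset): HEAD=main@A [main=A topic=B]
After op 4 (commit): HEAD=main@C [main=C topic=B]
After op 5 (merge): HEAD=main@D [main=D topic=B]
After op 6 (merge): HEAD=main@E [main=E topic=B]
After op 7 (checkout): HEAD=topic@B [main=E topic=B]
After op 8 (commit): HEAD=topic@F [main=E topic=F]
After op 9 (merge): HEAD=topic@G [main=E topic=G]
After op 10 (commit): HEAD=topic@H [main=E topic=H]
After op 11 (merge): HEAD=topic@I [main=E topic=I]
After op 12 (commit): HEAD=topic@J [main=E topic=J]
ancestors(E) = {A,B,C,D,E}; B in? yes
ancestors(F) = {A,B,F}; C in? no
ancestors(G) = {A,B,C,D,E,F,G}; C in? yes
ancestors(D) = {A,B,C,D}; G in? no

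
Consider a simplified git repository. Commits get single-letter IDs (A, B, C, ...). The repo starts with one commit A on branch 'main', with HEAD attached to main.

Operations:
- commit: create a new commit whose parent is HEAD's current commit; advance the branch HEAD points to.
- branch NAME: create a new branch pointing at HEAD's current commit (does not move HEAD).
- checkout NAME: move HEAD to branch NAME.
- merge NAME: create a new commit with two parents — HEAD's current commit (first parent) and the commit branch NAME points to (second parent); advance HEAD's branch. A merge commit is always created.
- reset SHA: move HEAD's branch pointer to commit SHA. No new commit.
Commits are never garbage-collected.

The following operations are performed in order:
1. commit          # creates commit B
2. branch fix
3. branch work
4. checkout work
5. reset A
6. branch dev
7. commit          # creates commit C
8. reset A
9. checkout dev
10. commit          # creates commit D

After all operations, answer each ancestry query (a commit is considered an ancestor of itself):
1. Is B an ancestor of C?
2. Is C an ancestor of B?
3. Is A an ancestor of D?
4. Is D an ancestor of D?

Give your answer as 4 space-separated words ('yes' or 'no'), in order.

After op 1 (commit): HEAD=main@B [main=B]
After op 2 (branch): HEAD=main@B [fix=B main=B]
After op 3 (branch): HEAD=main@B [fix=B main=B work=B]
After op 4 (checkout): HEAD=work@B [fix=B main=B work=B]
After op 5 (reset): HEAD=work@A [fix=B main=B work=A]
After op 6 (branch): HEAD=work@A [dev=A fix=B main=B work=A]
After op 7 (commit): HEAD=work@C [dev=A fix=B main=B work=C]
After op 8 (reset): HEAD=work@A [dev=A fix=B main=B work=A]
After op 9 (checkout): HEAD=dev@A [dev=A fix=B main=B work=A]
After op 10 (commit): HEAD=dev@D [dev=D fix=B main=B work=A]
ancestors(C) = {A,C}; B in? no
ancestors(B) = {A,B}; C in? no
ancestors(D) = {A,D}; A in? yes
ancestors(D) = {A,D}; D in? yes

Answer: no no yes yes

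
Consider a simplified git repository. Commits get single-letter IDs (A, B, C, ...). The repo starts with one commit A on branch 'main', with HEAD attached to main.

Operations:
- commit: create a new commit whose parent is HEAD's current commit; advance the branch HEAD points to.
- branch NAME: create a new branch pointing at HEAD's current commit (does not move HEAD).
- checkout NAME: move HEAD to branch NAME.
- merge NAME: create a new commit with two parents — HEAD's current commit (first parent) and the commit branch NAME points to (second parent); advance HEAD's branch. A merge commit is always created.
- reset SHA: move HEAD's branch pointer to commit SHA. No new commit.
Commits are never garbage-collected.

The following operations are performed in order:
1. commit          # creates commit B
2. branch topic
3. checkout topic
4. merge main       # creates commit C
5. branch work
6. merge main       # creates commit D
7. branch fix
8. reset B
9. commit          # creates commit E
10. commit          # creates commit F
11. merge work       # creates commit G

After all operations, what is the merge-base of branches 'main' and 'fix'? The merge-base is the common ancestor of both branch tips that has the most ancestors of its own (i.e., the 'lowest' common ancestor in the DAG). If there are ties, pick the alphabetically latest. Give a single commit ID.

Answer: B

Derivation:
After op 1 (commit): HEAD=main@B [main=B]
After op 2 (branch): HEAD=main@B [main=B topic=B]
After op 3 (checkout): HEAD=topic@B [main=B topic=B]
After op 4 (merge): HEAD=topic@C [main=B topic=C]
After op 5 (branch): HEAD=topic@C [main=B topic=C work=C]
After op 6 (merge): HEAD=topic@D [main=B topic=D work=C]
After op 7 (branch): HEAD=topic@D [fix=D main=B topic=D work=C]
After op 8 (reset): HEAD=topic@B [fix=D main=B topic=B work=C]
After op 9 (commit): HEAD=topic@E [fix=D main=B topic=E work=C]
After op 10 (commit): HEAD=topic@F [fix=D main=B topic=F work=C]
After op 11 (merge): HEAD=topic@G [fix=D main=B topic=G work=C]
ancestors(main=B): ['A', 'B']
ancestors(fix=D): ['A', 'B', 'C', 'D']
common: ['A', 'B']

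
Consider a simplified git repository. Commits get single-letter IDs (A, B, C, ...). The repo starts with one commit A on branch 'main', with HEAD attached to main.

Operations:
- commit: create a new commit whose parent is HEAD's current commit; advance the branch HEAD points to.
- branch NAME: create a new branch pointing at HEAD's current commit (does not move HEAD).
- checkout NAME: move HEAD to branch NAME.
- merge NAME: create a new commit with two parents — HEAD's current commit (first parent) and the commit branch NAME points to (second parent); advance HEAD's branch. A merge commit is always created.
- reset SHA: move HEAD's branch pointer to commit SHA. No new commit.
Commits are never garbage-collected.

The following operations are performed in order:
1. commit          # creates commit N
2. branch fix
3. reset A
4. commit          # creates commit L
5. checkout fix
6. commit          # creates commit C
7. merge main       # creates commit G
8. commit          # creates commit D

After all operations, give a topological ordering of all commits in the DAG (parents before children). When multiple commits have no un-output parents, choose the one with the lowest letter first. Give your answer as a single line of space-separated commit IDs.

Answer: A L N C G D

Derivation:
After op 1 (commit): HEAD=main@N [main=N]
After op 2 (branch): HEAD=main@N [fix=N main=N]
After op 3 (reset): HEAD=main@A [fix=N main=A]
After op 4 (commit): HEAD=main@L [fix=N main=L]
After op 5 (checkout): HEAD=fix@N [fix=N main=L]
After op 6 (commit): HEAD=fix@C [fix=C main=L]
After op 7 (merge): HEAD=fix@G [fix=G main=L]
After op 8 (commit): HEAD=fix@D [fix=D main=L]
commit A: parents=[]
commit C: parents=['N']
commit D: parents=['G']
commit G: parents=['C', 'L']
commit L: parents=['A']
commit N: parents=['A']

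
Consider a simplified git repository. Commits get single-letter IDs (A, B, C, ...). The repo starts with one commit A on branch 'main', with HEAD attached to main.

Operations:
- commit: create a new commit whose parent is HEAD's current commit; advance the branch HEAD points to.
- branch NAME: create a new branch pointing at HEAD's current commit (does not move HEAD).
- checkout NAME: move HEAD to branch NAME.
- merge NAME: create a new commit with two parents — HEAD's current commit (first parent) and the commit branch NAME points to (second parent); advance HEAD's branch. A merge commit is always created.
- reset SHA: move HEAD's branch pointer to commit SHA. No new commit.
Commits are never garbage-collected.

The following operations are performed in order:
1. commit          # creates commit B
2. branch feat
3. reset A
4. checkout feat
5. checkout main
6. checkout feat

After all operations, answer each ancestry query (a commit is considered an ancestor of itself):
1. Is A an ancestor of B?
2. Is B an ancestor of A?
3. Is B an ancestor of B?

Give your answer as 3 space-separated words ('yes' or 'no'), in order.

After op 1 (commit): HEAD=main@B [main=B]
After op 2 (branch): HEAD=main@B [feat=B main=B]
After op 3 (reset): HEAD=main@A [feat=B main=A]
After op 4 (checkout): HEAD=feat@B [feat=B main=A]
After op 5 (checkout): HEAD=main@A [feat=B main=A]
After op 6 (checkout): HEAD=feat@B [feat=B main=A]
ancestors(B) = {A,B}; A in? yes
ancestors(A) = {A}; B in? no
ancestors(B) = {A,B}; B in? yes

Answer: yes no yes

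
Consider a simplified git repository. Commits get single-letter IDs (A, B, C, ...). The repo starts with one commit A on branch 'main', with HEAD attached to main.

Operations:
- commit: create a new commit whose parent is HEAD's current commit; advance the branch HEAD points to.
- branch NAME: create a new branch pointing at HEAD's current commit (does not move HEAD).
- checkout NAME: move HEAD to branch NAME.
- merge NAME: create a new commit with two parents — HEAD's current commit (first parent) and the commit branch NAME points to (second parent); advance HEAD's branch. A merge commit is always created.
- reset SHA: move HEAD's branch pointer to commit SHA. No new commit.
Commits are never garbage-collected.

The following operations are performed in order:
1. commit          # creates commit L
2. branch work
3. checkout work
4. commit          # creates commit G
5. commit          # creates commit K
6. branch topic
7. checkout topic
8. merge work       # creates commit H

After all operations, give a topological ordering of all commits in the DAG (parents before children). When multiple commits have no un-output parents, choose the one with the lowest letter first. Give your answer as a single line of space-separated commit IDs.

After op 1 (commit): HEAD=main@L [main=L]
After op 2 (branch): HEAD=main@L [main=L work=L]
After op 3 (checkout): HEAD=work@L [main=L work=L]
After op 4 (commit): HEAD=work@G [main=L work=G]
After op 5 (commit): HEAD=work@K [main=L work=K]
After op 6 (branch): HEAD=work@K [main=L topic=K work=K]
After op 7 (checkout): HEAD=topic@K [main=L topic=K work=K]
After op 8 (merge): HEAD=topic@H [main=L topic=H work=K]
commit A: parents=[]
commit G: parents=['L']
commit H: parents=['K', 'K']
commit K: parents=['G']
commit L: parents=['A']

Answer: A L G K H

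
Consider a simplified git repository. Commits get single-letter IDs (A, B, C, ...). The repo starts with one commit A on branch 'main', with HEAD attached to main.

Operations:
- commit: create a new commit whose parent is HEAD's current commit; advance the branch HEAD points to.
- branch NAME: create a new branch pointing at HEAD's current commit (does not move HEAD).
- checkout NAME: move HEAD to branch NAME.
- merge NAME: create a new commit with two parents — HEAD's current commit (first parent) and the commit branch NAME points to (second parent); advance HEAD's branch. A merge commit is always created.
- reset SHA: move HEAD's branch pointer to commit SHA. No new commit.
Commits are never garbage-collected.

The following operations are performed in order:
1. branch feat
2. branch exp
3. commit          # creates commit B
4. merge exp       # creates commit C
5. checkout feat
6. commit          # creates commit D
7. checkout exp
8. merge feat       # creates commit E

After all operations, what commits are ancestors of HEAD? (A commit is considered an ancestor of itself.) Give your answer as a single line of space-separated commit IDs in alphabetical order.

Answer: A D E

Derivation:
After op 1 (branch): HEAD=main@A [feat=A main=A]
After op 2 (branch): HEAD=main@A [exp=A feat=A main=A]
After op 3 (commit): HEAD=main@B [exp=A feat=A main=B]
After op 4 (merge): HEAD=main@C [exp=A feat=A main=C]
After op 5 (checkout): HEAD=feat@A [exp=A feat=A main=C]
After op 6 (commit): HEAD=feat@D [exp=A feat=D main=C]
After op 7 (checkout): HEAD=exp@A [exp=A feat=D main=C]
After op 8 (merge): HEAD=exp@E [exp=E feat=D main=C]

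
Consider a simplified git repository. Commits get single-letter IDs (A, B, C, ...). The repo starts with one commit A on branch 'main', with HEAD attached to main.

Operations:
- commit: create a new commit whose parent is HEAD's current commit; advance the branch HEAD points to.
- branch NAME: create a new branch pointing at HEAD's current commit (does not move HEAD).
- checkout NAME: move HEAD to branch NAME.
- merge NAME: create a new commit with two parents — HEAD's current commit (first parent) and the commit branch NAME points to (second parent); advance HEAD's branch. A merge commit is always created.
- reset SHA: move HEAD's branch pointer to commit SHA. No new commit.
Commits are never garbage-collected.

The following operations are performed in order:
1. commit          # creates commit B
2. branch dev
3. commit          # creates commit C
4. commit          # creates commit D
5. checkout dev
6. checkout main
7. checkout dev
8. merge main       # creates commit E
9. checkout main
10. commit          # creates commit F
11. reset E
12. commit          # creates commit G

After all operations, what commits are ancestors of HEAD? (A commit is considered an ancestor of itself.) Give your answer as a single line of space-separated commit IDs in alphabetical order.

After op 1 (commit): HEAD=main@B [main=B]
After op 2 (branch): HEAD=main@B [dev=B main=B]
After op 3 (commit): HEAD=main@C [dev=B main=C]
After op 4 (commit): HEAD=main@D [dev=B main=D]
After op 5 (checkout): HEAD=dev@B [dev=B main=D]
After op 6 (checkout): HEAD=main@D [dev=B main=D]
After op 7 (checkout): HEAD=dev@B [dev=B main=D]
After op 8 (merge): HEAD=dev@E [dev=E main=D]
After op 9 (checkout): HEAD=main@D [dev=E main=D]
After op 10 (commit): HEAD=main@F [dev=E main=F]
After op 11 (reset): HEAD=main@E [dev=E main=E]
After op 12 (commit): HEAD=main@G [dev=E main=G]

Answer: A B C D E G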